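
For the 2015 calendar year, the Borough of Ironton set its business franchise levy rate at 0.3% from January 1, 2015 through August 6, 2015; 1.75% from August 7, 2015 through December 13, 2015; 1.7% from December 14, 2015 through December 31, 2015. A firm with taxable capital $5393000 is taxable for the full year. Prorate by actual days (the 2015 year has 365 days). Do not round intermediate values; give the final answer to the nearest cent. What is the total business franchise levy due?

January 1 – August 6, 2015: 218 days at 0.3% → $5393000 × 0.3% × 218/365 = $9663.0740
August 7 – December 13, 2015: 129 days at 1.75% → $5393000 × 1.75% × 129/365 = $33355.3356
December 14 – December 31, 2015: 18 days at 1.7% → $5393000 × 1.7% × 18/365 = $4521.2548
Total = $47539.6644

$47539.66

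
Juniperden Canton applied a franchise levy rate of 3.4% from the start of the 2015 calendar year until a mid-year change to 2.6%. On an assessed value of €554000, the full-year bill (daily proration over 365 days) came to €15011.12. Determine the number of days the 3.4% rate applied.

50 days

Let d = days at the first rate; then 365 − d days at the second rate.
€554000 × [3.4%·d + 2.6%·(365−d)] / 365 = €15011.12
Solving gives d = 50, so the new rate took effect on February 20, 2015.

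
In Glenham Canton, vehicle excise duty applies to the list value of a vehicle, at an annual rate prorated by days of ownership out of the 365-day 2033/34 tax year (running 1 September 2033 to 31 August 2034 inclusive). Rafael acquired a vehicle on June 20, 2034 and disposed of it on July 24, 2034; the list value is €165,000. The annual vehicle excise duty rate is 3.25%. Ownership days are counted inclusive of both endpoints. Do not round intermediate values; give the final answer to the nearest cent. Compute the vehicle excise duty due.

€514.21

Days held (June 20 – July 24, 2034): 35 out of 365
Tax = €165,000 × 3.25% × 35/365 = €514.2123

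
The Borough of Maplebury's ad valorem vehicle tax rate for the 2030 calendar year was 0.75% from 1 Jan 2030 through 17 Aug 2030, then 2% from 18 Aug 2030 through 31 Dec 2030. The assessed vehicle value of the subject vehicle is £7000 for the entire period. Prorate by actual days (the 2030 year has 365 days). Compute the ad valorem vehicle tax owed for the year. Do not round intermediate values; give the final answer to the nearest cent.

£85.10

1 Jan – 17 Aug 2030: 229 days at 0.75% → £7000 × 0.75% × 229/365 = £32.9384
18 Aug – 31 Dec 2030: 136 days at 2% → £7000 × 2% × 136/365 = £52.1644
Total = £85.1027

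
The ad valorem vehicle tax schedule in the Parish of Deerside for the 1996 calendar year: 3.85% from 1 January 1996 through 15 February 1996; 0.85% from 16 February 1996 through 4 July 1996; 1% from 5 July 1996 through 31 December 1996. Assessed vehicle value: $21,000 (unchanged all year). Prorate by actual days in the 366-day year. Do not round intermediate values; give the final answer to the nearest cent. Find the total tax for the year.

1 January – 15 February 1996: 46 days at 3.85% → $21,000 × 3.85% × 46/366 = $101.6148
16 February – 4 July 1996: 140 days at 0.85% → $21,000 × 0.85% × 140/366 = $68.2787
5 July – 31 December 1996: 180 days at 1% → $21,000 × 1% × 180/366 = $103.2787
Total = $273.1721

$273.17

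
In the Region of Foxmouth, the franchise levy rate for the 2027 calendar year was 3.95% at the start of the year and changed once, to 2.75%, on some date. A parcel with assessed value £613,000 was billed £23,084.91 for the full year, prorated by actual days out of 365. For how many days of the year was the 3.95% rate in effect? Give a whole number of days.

Let d = days at the first rate; then 365 − d days at the second rate.
£613,000 × [3.95%·d + 2.75%·(365−d)] / 365 = £23,084.91
Solving gives d = 309, so the new rate took effect on 6 November 2027.

309 days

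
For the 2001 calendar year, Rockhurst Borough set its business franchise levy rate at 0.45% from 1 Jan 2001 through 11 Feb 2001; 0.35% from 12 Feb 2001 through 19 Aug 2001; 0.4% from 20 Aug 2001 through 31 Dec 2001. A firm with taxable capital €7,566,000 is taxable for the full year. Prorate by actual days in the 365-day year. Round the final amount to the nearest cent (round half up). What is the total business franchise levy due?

1 Jan – 11 Feb 2001: 42 days at 0.45% → €7,566,000 × 0.45% × 42/365 = €3,917.7370
12 Feb – 19 Aug 2001: 189 days at 0.35% → €7,566,000 × 0.35% × 189/365 = €13,712.0795
20 Aug – 31 Dec 2001: 134 days at 0.4% → €7,566,000 × 0.4% × 134/365 = €11,110.6192
Total = €28,740.4356

€28,740.44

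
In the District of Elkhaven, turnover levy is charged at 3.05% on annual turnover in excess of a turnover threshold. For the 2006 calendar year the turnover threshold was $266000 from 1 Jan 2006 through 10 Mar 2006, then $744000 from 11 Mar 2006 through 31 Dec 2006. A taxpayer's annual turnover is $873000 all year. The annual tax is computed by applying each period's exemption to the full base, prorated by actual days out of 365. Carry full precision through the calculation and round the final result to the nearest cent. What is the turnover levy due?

1 Jan – 10 Mar 2006: 69 days, exemption $266000 → ($873000 − $266000) × 3.05% × 69/365 = $3499.8123
11 Mar – 31 Dec 2006: 296 days, exemption $744000 → ($873000 − $744000) × 3.05% × 296/365 = $3190.7178
Total = $6690.5301

$6690.53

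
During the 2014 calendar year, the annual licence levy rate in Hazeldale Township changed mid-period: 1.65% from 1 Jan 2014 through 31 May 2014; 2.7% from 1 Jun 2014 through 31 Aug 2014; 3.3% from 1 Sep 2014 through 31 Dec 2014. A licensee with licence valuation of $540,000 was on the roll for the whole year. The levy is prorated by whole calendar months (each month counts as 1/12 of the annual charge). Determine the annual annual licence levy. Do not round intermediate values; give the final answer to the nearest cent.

$13,297.50

1 Jan – 31 May 2014: 5 months at 1.65% → $540,000 × 1.65% × 5/12 = $3,712.5000
1 Jun – 31 Aug 2014: 3 months at 2.7% → $540,000 × 2.7% × 3/12 = $3,645.0000
1 Sep – 31 Dec 2014: 4 months at 3.3% → $540,000 × 3.3% × 4/12 = $5,940.0000
Total = $13,297.5000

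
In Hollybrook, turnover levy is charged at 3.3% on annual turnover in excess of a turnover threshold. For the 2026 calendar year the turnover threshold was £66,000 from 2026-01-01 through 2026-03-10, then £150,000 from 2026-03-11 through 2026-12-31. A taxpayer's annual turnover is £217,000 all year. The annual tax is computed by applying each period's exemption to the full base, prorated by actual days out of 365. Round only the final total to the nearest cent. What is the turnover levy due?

£2,735.02

2026-01-01 to 2026-03-10: 69 days, exemption £66,000 → (£217,000 − £66,000) × 3.3% × 69/365 = £941.9918
2026-03-11 to 2026-12-31: 296 days, exemption £150,000 → (£217,000 − £150,000) × 3.3% × 296/365 = £1,793.0301
Total = £2,735.0219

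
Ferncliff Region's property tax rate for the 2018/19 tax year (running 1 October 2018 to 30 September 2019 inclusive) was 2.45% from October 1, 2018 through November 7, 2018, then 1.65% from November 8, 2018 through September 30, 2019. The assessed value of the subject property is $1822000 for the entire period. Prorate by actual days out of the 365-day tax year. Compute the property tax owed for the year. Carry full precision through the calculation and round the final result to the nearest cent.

$31580.50

October 1 – November 7, 2018: 38 days at 2.45% → $1822000 × 2.45% × 38/365 = $4647.3479
November 8, 2018 – September 30, 2019: 327 days at 1.65% → $1822000 × 1.65% × 327/365 = $26933.1534
Total = $31580.5014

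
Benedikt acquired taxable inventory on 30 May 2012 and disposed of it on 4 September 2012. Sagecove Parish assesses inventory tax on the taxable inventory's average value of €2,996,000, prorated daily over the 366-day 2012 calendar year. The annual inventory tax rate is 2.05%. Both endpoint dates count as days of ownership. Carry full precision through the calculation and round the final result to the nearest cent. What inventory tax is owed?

€16,445.26

Days held (30 May – 4 September 2012): 98 out of 366
Tax = €2,996,000 × 2.05% × 98/366 = €16,445.2568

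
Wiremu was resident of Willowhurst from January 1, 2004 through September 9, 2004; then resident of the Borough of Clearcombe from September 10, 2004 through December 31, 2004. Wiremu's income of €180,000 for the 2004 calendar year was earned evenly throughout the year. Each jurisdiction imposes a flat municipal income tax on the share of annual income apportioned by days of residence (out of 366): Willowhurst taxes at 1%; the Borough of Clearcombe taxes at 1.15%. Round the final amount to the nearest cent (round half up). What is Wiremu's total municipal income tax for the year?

Willowhurst, January 1 – September 9, 2004: 253 days → €180,000 × 1% × 253/366 = €1,244.2623
The Borough of Clearcombe, September 10 – December 31, 2004: 113 days → €180,000 × 1.15% × 113/366 = €639.0984
Total = €1,883.3607

€1,883.36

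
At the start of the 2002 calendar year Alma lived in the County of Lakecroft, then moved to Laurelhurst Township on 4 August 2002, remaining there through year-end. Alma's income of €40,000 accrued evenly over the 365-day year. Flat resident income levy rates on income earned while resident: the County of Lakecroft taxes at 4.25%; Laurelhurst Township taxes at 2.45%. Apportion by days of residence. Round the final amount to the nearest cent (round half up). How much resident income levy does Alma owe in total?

The County of Lakecroft, 1 January – 3 August 2002: 215 days → €40,000 × 4.25% × 215/365 = €1,001.3699
Laurelhurst Township, 4 August – 31 December 2002: 150 days → €40,000 × 2.45% × 150/365 = €402.7397
Total = €1,404.1096

€1,404.11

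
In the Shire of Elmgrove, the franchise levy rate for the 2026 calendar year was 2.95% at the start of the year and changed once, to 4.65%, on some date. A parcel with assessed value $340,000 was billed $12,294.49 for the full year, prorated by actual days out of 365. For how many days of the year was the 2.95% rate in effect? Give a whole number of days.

Let d = days at the first rate; then 365 − d days at the second rate.
$340,000 × [2.95%·d + 4.65%·(365−d)] / 365 = $12,294.49
Solving gives d = 222, so the new rate took effect on August 11, 2026.

222 days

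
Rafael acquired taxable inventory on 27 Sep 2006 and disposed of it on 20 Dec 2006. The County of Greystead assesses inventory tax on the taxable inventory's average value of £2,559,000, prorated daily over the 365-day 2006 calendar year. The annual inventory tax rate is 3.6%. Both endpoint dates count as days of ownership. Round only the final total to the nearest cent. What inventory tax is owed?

£21,453.53

Days held (27 Sep – 20 Dec 2006): 85 out of 365
Tax = £2,559,000 × 3.6% × 85/365 = £21,453.5342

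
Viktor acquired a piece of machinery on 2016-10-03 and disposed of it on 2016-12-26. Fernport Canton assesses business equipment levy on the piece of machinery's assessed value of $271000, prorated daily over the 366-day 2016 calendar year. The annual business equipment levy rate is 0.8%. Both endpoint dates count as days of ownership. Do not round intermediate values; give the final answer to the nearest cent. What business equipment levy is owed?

$503.50

Days held (2016-10-03 to 2016-12-26): 85 out of 366
Tax = $271000 × 0.8% × 85/366 = $503.4973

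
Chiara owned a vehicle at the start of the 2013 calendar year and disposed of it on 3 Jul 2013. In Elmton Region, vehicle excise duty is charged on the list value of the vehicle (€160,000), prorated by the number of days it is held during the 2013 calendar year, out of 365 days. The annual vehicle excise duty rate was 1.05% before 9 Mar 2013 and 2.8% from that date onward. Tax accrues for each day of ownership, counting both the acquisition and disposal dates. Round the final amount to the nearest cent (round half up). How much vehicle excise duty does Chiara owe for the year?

€1,744.44

1 Jan – 8 Mar 2013: 67 days at 1.05% → €160,000 × 1.05% × 67/365 = €308.3836
9 Mar – 3 Jul 2013: 117 days at 2.8% → €160,000 × 2.8% × 117/365 = €1,436.0548
Total = €1,744.4384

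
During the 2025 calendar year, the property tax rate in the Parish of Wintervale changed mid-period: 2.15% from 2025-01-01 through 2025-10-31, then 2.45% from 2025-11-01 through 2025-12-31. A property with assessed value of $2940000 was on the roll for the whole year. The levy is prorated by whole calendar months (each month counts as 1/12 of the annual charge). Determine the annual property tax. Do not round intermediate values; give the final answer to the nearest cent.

2025-01-01 to 2025-10-31: 10 months at 2.15% → $2940000 × 2.15% × 10/12 = $52675.0000
2025-11-01 to 2025-12-31: 2 months at 2.45% → $2940000 × 2.45% × 2/12 = $12005.0000
Total = $64680.0000

$64680.00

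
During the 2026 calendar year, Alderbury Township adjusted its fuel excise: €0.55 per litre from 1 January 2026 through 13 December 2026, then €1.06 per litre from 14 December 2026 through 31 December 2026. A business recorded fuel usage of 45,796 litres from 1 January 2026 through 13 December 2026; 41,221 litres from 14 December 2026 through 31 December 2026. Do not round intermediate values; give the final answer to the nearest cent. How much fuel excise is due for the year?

€68,882.06

1 January – 13 December 2026: 45,796 litres at €0.55/litre → €25,187.80
14 December – 31 December 2026: 41,221 litres at €1.06/litre → €43,694.26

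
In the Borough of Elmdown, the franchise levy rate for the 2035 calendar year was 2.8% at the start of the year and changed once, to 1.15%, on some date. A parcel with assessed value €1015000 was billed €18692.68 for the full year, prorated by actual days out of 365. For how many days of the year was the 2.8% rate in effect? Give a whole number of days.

153 days

Let d = days at the first rate; then 365 − d days at the second rate.
€1015000 × [2.8%·d + 1.15%·(365−d)] / 365 = €18692.68
Solving gives d = 153, so the new rate took effect on June 3, 2035.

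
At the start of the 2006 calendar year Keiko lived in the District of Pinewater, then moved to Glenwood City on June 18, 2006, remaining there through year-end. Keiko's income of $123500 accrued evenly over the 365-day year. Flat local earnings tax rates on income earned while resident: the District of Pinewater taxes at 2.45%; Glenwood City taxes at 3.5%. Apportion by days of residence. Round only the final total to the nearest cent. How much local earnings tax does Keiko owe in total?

The District of Pinewater, January 1 – June 17, 2006: 168 days → $123500 × 2.45% × 168/365 = $1392.6740
Glenwood City, June 18 – December 31, 2006: 197 days → $123500 × 3.5% × 197/365 = $2332.9658
Total = $3725.6397

$3725.64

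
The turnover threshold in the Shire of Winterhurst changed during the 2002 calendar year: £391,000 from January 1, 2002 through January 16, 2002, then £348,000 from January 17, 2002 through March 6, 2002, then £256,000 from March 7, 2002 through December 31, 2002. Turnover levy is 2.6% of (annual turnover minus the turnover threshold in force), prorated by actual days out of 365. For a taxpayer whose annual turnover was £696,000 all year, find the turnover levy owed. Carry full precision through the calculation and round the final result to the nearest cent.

January 1 – January 16, 2002: 16 days, exemption £391,000 → (£696,000 − £391,000) × 2.6% × 16/365 = £347.6164
January 17 – March 6, 2002: 49 days, exemption £348,000 → (£696,000 − £348,000) × 2.6% × 49/365 = £1,214.6630
March 7 – December 31, 2002: 300 days, exemption £256,000 → (£696,000 − £256,000) × 2.6% × 300/365 = £9,402.7397
Total = £10,965.0192

£10,965.02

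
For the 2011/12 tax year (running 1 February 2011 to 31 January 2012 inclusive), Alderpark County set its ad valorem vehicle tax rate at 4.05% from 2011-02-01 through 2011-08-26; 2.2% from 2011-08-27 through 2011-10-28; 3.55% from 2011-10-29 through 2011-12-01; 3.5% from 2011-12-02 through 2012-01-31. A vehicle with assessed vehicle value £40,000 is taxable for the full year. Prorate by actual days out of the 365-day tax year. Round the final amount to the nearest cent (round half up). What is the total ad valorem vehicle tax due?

£1,436.88

2011-02-01 to 2011-08-26: 207 days at 4.05% → £40,000 × 4.05% × 207/365 = £918.7397
2011-08-27 to 2011-10-28: 63 days at 2.2% → £40,000 × 2.2% × 63/365 = £151.8904
2011-10-29 to 2011-12-01: 34 days at 3.55% → £40,000 × 3.55% × 34/365 = £132.2740
2011-12-02 to 2012-01-31: 61 days at 3.5% → £40,000 × 3.5% × 61/365 = £233.9726
Total = £1,436.8767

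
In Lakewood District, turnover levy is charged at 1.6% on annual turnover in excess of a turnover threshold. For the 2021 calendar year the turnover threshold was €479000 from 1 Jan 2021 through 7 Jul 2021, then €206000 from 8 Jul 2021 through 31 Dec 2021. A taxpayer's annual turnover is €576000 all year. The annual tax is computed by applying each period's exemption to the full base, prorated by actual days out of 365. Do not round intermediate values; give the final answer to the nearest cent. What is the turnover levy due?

€3670.18

1 Jan – 7 Jul 2021: 188 days, exemption €479000 → (€576000 − €479000) × 1.6% × 188/365 = €799.3863
8 Jul – 31 Dec 2021: 177 days, exemption €206000 → (€576000 − €206000) × 1.6% × 177/365 = €2870.7945
Total = €3670.1808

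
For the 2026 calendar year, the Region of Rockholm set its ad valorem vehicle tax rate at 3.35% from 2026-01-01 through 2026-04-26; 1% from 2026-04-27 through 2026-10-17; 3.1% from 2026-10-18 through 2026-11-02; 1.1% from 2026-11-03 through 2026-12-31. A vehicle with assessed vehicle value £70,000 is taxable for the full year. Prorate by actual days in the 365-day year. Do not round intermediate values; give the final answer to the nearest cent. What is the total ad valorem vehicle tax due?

£1,298.55

2026-01-01 to 2026-04-26: 116 days at 3.35% → £70,000 × 3.35% × 116/365 = £745.2603
2026-04-27 to 2026-10-17: 174 days at 1% → £70,000 × 1% × 174/365 = £333.6986
2026-10-18 to 2026-11-02: 16 days at 3.1% → £70,000 × 3.1% × 16/365 = £95.1233
2026-11-03 to 2026-12-31: 59 days at 1.1% → £70,000 × 1.1% × 59/365 = £124.4658
Total = £1,298.5479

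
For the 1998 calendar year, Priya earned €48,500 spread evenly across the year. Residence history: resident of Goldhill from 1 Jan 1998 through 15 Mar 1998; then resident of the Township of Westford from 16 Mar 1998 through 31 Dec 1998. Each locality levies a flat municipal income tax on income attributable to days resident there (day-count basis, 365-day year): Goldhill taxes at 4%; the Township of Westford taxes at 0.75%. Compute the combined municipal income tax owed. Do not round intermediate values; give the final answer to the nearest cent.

Goldhill, 1 Jan – 15 Mar 1998: 74 days → €48,500 × 4% × 74/365 = €393.3151
The Township of Westford, 16 Mar – 31 Dec 1998: 291 days → €48,500 × 0.75% × 291/365 = €290.0034
Total = €683.3185

€683.32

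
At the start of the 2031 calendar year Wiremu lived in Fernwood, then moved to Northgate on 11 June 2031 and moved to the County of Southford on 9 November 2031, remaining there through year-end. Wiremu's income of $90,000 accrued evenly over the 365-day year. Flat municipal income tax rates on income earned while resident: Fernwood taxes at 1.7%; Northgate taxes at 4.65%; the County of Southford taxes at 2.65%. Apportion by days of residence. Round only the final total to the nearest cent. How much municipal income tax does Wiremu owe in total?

$2,752.52

Fernwood, 1 January – 10 June 2031: 161 days → $90,000 × 1.7% × 161/365 = $674.8767
Northgate, 11 June – 8 November 2031: 151 days → $90,000 × 4.65% × 151/365 = $1,731.3288
The County of Southford, 9 November – 31 December 2031: 53 days → $90,000 × 2.65% × 53/365 = $346.3151
Total = $2,752.5205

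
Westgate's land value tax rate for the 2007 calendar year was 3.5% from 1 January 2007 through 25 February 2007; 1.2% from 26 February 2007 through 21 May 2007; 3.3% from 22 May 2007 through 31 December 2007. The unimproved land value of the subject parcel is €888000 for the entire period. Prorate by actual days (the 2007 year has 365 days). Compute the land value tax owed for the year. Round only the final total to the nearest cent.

€25233.80

1 January – 25 February 2007: 56 days at 3.5% → €888000 × 3.5% × 56/365 = €4768.4384
26 February – 21 May 2007: 85 days at 1.2% → €888000 × 1.2% × 85/365 = €2481.5342
22 May – 31 December 2007: 224 days at 3.3% → €888000 × 3.3% × 224/365 = €17983.8247
Total = €25233.7973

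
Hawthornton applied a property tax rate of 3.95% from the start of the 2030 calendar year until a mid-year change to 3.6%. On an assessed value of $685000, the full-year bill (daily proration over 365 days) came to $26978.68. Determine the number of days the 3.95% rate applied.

Let d = days at the first rate; then 365 − d days at the second rate.
$685000 × [3.95%·d + 3.6%·(365−d)] / 365 = $26978.68
Solving gives d = 353, so the new rate took effect on 20 Dec 2030.

353 days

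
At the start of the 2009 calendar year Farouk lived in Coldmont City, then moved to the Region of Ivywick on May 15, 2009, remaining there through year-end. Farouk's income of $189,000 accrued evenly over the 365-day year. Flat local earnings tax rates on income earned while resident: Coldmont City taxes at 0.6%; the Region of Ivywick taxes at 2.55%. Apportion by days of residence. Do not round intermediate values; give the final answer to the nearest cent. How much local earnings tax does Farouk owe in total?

Coldmont City, January 1 – May 14, 2009: 134 days → $189,000 × 0.6% × 134/365 = $416.3178
The Region of Ivywick, May 15 – December 31, 2009: 231 days → $189,000 × 2.55% × 231/365 = $3,050.1493
Total = $3,466.4671

$3,466.47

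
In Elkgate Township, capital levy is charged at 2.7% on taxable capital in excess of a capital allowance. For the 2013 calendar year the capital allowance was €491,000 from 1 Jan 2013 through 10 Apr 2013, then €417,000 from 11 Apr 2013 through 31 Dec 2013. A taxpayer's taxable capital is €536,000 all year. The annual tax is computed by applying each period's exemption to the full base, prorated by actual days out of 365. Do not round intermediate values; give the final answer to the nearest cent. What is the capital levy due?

€2,665.60

1 Jan – 10 Apr 2013: 100 days, exemption €491,000 → (€536,000 − €491,000) × 2.7% × 100/365 = €332.8767
11 Apr – 31 Dec 2013: 265 days, exemption €417,000 → (€536,000 − €417,000) × 2.7% × 265/365 = €2,332.7260
Total = €2,665.6027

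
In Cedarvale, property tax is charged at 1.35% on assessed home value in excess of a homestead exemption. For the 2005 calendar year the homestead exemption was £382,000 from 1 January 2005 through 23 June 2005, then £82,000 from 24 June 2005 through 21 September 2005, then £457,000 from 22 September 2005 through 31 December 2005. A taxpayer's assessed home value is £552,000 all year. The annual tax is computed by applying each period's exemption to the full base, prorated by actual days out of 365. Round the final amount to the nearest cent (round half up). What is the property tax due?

£3,013.46

1 January – 23 June 2005: 174 days, exemption £382,000 → (£552,000 − £382,000) × 1.35% × 174/365 = £1,094.0548
24 June – 21 September 2005: 90 days, exemption £82,000 → (£552,000 − £82,000) × 1.35% × 90/365 = £1,564.5205
22 September – 31 December 2005: 101 days, exemption £457,000 → (£552,000 − £457,000) × 1.35% × 101/365 = £354.8836
Total = £3,013.4589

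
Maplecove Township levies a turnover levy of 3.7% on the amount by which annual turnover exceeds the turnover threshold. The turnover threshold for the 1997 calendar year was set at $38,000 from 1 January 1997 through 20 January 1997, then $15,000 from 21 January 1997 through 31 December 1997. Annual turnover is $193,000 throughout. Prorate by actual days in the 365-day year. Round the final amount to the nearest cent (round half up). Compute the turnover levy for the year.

$6,539.37

1 January – 20 January 1997: 20 days, exemption $38,000 → ($193,000 − $38,000) × 3.7% × 20/365 = $314.2466
21 January – 31 December 1997: 345 days, exemption $15,000 → ($193,000 − $15,000) × 3.7% × 345/365 = $6,225.1233
Total = $6,539.3699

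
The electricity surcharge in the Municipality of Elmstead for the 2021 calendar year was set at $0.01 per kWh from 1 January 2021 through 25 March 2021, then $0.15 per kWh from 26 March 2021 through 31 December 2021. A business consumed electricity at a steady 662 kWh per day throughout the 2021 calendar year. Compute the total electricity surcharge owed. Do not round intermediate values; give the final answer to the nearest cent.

1 January – 25 March 2021: 84 days × 662 kWh/day = 55,608 kWh at $0.01/kWh → $556.08
26 March – 31 December 2021: 281 days × 662 kWh/day = 186,022 kWh at $0.15/kWh → $27903.30

$28459.38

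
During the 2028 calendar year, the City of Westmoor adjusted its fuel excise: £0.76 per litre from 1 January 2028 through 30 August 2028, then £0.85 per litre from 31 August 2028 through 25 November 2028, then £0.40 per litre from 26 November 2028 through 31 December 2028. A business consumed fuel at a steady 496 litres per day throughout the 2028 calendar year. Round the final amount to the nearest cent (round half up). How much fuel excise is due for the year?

£135422.88

1 January – 30 August 2028: 243 days × 496 litres/day = 120,528 litres at £0.76/litre → £91601.28
31 August – 25 November 2028: 87 days × 496 litres/day = 43,152 litres at £0.85/litre → £36679.20
26 November – 31 December 2028: 36 days × 496 litres/day = 17,856 litres at £0.40/litre → £7142.40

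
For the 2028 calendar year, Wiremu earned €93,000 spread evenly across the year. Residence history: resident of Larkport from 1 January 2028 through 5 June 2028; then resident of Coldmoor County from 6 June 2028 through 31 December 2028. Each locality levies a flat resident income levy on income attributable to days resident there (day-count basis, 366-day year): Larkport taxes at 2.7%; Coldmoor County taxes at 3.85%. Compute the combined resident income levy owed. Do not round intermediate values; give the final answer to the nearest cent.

Larkport, 1 January – 5 June 2028: 157 days → €93,000 × 2.7% × 157/366 = €1,077.1230
Coldmoor County, 6 June – 31 December 2028: 209 days → €93,000 × 3.85% × 209/366 = €2,044.6025
Total = €3,121.7254

€3,121.73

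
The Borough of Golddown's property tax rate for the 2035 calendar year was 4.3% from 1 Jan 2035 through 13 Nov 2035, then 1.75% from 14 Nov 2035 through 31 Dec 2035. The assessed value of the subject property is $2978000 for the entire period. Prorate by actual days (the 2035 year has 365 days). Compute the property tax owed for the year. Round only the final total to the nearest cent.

$118067.50

1 Jan – 13 Nov 2035: 317 days at 4.3% → $2978000 × 4.3% × 317/365 = $111214.0219
14 Nov – 31 Dec 2035: 48 days at 1.75% → $2978000 × 1.75% × 48/365 = $6853.4795
Total = $118067.5014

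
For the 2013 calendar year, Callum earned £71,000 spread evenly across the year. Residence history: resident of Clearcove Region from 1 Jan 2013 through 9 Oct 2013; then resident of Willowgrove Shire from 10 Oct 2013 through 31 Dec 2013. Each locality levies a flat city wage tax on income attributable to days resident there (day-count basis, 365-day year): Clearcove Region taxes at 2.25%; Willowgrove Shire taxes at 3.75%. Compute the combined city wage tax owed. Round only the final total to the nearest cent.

£1,839.68

Clearcove Region, 1 Jan – 9 Oct 2013: 282 days → £71,000 × 2.25% × 282/365 = £1,234.2329
Willowgrove Shire, 10 Oct – 31 Dec 2013: 83 days → £71,000 × 3.75% × 83/365 = £605.4452
Total = £1,839.6781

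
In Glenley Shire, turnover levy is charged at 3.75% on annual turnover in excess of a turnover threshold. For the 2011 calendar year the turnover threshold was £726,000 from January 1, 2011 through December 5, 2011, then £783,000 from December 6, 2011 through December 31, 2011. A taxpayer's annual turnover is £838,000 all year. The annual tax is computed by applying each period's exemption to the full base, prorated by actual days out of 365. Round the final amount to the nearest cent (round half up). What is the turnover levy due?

£4,047.74

January 1 – December 5, 2011: 339 days, exemption £726,000 → (£838,000 − £726,000) × 3.75% × 339/365 = £3,900.8219
December 6 – December 31, 2011: 26 days, exemption £783,000 → (£838,000 − £783,000) × 3.75% × 26/365 = £146.9178
Total = £4,047.7397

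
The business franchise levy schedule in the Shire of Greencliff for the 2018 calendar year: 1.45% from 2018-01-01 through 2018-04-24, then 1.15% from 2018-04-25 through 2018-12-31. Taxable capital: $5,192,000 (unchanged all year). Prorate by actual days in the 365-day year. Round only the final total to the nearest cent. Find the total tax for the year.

$64,572.83

2018-01-01 to 2018-04-24: 114 days at 1.45% → $5,192,000 × 1.45% × 114/365 = $23,513.3589
2018-04-25 to 2018-12-31: 251 days at 1.15% → $5,192,000 × 1.15% × 251/365 = $41,059.4740
Total = $64,572.8329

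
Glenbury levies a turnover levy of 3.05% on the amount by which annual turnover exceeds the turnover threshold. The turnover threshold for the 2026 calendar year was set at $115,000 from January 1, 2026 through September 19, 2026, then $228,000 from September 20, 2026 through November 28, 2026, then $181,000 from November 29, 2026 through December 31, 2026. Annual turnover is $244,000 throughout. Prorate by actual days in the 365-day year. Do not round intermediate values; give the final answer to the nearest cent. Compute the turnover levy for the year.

January 1 – September 19, 2026: 262 days, exemption $115,000 → ($244,000 − $115,000) × 3.05% × 262/365 = $2,824.2164
September 20 – November 28, 2026: 70 days, exemption $228,000 → ($244,000 − $228,000) × 3.05% × 70/365 = $93.5890
November 29 – December 31, 2026: 33 days, exemption $181,000 → ($244,000 − $181,000) × 3.05% × 33/365 = $173.7247
Total = $3,091.5301

$3,091.53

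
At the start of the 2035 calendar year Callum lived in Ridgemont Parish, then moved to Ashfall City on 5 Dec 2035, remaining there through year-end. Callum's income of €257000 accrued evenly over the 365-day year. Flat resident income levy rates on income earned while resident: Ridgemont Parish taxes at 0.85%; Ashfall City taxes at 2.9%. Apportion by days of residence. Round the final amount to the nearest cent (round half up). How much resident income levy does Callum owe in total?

Ridgemont Parish, 1 Jan – 4 Dec 2035: 338 days → €257000 × 0.85% × 338/365 = €2022.9068
Ashfall City, 5 Dec – 31 Dec 2035: 27 days → €257000 × 2.9% × 27/365 = €551.3178
Total = €2574.2247

€2574.22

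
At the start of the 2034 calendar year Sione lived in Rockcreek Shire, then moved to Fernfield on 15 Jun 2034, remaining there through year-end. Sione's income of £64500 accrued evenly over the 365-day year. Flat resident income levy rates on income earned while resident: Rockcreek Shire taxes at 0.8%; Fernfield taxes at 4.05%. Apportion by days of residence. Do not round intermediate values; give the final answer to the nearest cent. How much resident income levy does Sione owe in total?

£1664.63

Rockcreek Shire, 1 Jan – 14 Jun 2034: 165 days → £64500 × 0.8% × 165/365 = £233.2603
Fernfield, 15 Jun – 31 Dec 2034: 200 days → £64500 × 4.05% × 200/365 = £1431.3699
Total = £1664.6301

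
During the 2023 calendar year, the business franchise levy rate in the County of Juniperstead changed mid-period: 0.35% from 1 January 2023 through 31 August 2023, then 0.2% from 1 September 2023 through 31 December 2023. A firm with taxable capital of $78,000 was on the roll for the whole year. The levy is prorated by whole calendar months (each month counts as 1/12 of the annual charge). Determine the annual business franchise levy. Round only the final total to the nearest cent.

$234.00

1 January – 31 August 2023: 8 months at 0.35% → $78,000 × 0.35% × 8/12 = $182.0000
1 September – 31 December 2023: 4 months at 0.2% → $78,000 × 0.2% × 4/12 = $52.0000
Total = $234.0000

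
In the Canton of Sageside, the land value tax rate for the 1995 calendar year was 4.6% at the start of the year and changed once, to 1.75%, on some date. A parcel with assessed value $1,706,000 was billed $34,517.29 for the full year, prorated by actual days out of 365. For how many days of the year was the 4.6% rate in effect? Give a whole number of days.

35 days

Let d = days at the first rate; then 365 − d days at the second rate.
$1,706,000 × [4.6%·d + 1.75%·(365−d)] / 365 = $34,517.29
Solving gives d = 35, so the new rate took effect on 5 February 1995.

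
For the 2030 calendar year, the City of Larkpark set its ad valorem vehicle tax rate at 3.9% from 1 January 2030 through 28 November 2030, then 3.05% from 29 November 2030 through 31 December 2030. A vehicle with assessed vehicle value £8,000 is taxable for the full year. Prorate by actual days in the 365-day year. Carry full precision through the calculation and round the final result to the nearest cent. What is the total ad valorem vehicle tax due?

1 January – 28 November 2030: 332 days at 3.9% → £8,000 × 3.9% × 332/365 = £283.7918
29 November – 31 December 2030: 33 days at 3.05% → £8,000 × 3.05% × 33/365 = £22.0603
Total = £305.8521

£305.85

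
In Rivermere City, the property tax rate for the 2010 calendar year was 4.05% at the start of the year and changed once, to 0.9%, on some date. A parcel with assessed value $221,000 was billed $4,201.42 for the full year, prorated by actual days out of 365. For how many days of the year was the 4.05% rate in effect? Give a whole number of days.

Let d = days at the first rate; then 365 − d days at the second rate.
$221,000 × [4.05%·d + 0.9%·(365−d)] / 365 = $4,201.42
Solving gives d = 116, so the new rate took effect on 27 April 2010.

116 days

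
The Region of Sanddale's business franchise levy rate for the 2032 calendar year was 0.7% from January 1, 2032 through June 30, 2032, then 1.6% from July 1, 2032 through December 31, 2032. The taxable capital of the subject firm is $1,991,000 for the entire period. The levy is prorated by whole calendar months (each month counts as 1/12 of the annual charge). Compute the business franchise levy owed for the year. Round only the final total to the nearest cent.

$22,896.50

January 1 – June 30, 2032: 6 months at 0.7% → $1,991,000 × 0.7% × 6/12 = $6,968.5000
July 1 – December 31, 2032: 6 months at 1.6% → $1,991,000 × 1.6% × 6/12 = $15,928.0000
Total = $22,896.5000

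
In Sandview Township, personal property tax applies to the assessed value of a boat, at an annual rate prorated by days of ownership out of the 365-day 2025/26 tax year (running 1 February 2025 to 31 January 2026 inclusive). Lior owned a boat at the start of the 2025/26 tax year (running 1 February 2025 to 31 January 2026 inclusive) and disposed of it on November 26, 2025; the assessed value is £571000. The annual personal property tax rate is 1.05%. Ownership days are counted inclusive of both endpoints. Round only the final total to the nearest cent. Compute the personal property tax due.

Days held (February 1 – November 26, 2025): 299 out of 365
Tax = £571000 × 1.05% × 299/365 = £4911.3822

£4911.38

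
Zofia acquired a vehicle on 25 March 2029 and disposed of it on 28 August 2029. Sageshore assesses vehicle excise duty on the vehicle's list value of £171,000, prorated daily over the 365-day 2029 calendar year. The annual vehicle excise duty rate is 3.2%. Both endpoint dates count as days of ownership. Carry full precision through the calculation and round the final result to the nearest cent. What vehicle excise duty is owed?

Days held (25 March – 28 August 2029): 157 out of 365
Tax = £171,000 × 3.2% × 157/365 = £2,353.7096

£2,353.71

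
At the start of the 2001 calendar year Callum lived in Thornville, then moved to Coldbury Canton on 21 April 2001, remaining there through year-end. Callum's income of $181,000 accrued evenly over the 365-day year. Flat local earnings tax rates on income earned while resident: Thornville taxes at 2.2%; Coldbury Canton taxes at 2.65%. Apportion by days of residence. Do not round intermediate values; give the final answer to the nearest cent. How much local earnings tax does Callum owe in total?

Thornville, 1 January – 20 April 2001: 110 days → $181,000 × 2.2% × 110/365 = $1,200.0548
Coldbury Canton, 21 April – 31 December 2001: 255 days → $181,000 × 2.65% × 255/365 = $3,350.9795
Total = $4,551.0342

$4,551.03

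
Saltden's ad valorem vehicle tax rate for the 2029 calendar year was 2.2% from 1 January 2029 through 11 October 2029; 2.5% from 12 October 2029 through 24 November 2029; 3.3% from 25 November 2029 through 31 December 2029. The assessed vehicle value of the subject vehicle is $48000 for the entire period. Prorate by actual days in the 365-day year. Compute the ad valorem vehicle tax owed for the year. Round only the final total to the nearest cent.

1 January – 11 October 2029: 284 days at 2.2% → $48000 × 2.2% × 284/365 = $821.6548
12 October – 24 November 2029: 44 days at 2.5% → $48000 × 2.5% × 44/365 = $144.6575
25 November – 31 December 2029: 37 days at 3.3% → $48000 × 3.3% × 37/365 = $160.5699
Total = $1126.8822

$1126.88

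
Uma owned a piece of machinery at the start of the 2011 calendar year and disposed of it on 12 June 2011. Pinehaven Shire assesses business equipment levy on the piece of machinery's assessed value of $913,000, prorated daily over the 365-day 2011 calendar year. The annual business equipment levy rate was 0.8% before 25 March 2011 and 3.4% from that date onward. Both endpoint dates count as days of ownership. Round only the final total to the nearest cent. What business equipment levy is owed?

$8,464.64

1 January – 24 March 2011: 83 days at 0.8% → $913,000 × 0.8% × 83/365 = $1,660.9096
25 March – 12 June 2011: 80 days at 3.4% → $913,000 × 3.4% × 80/365 = $6,803.7260
Total = $8,464.6356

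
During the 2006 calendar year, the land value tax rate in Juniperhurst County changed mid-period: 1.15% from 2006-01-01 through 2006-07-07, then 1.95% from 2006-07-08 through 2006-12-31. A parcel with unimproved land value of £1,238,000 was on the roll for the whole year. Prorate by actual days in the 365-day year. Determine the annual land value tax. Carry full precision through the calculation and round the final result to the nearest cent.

£19,039.76

2006-01-01 to 2006-07-07: 188 days at 1.15% → £1,238,000 × 1.15% × 188/365 = £7,333.0301
2006-07-08 to 2006-12-31: 177 days at 1.95% → £1,238,000 × 1.95% × 177/365 = £11,706.7315
Total = £19,039.7616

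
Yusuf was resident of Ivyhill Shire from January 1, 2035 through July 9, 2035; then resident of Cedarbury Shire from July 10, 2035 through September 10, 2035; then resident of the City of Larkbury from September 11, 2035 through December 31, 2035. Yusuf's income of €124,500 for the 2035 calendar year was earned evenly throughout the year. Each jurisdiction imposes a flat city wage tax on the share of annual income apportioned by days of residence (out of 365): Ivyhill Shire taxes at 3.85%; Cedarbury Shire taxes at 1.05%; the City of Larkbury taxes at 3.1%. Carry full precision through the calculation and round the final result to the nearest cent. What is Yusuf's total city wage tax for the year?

€3,905.04

Ivyhill Shire, January 1 – July 9, 2035: 190 days → €124,500 × 3.85% × 190/365 = €2,495.1164
Cedarbury Shire, July 10 – September 10, 2035: 63 days → €124,500 × 1.05% × 63/365 = €225.6349
The City of Larkbury, September 11 – December 31, 2035: 112 days → €124,500 × 3.1% × 112/365 = €1,184.2849
Total = €3,905.0363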